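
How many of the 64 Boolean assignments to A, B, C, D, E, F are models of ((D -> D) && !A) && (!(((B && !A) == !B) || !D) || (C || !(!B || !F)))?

26

Initial set: {(((D -> D) && !A) && (!(((B && !A) == !B) || !D) || (C || !(!B || !F))))}.
(((D -> D) && !A) && (!(((B && !A) == !B) || !D) || (C || !(!B || !F)))): α-rule — add ((D -> D) && !A), (!(((B && !A) == !B) || !D) || (C || !(!B || !F))).
((D -> D) && !A): α-rule — add (D -> D), !A.
(!(((B && !A) == !B) || !D) || (C || !(!B || !F))): β-rule — branch into !(((B && !A) == !B) || !D)  //  (C || !(!B || !F)).
  branch 1 (add !(((B && !A) == !B) || !D)):
    !(((B && !A) == !B) || !D): α-rule — add !((B && !A) == !B), !!D.
    (D -> D): β-rule — branch into !D  //  D.
      branch 1.1 (add !D):
        × closes — contains both D and !D.
      branch 1.2 (add D):
        !((B && !A) == !B): β-rule — branch into (B && !A), !!B  //  !(B && !A), !B.
          branch 1.2.1 (add (B && !A), !!B):
            (B && !A): α-rule — add B, !A.
            ○ open, literals {A=false, B=true, D=true}.
          branch 1.2.2 (add !(B && !A), !B):
            !(B && !A): β-rule — branch into !B  //  !!A.
              branch 1.2.2.1 (add !B):
                ○ open, literals {A=false, B=false, D=true}.
              branch 1.2.2.2 (add !!A):
                × closes — contains both A and !A.
  branch 2 (add (C || !(!B || !F))):
    (D -> D): β-rule — branch into !D  //  D.
      branch 2.1 (add !D):
        (C || !(!B || !F)): β-rule — branch into C  //  !(!B || !F).
          branch 2.1.1 (add C):
            ○ open, literals {A=false, C=true, D=false}.
          branch 2.1.2 (add !(!B || !F)):
            !(!B || !F): α-rule — add !!B, !!F.
            ○ open, literals {A=false, B=true, D=false, F=true}.
      branch 2.2 (add D):
        (C || !(!B || !F)): β-rule — branch into C  //  !(!B || !F).
          branch 2.2.1 (add C):
            ○ open, literals {A=false, C=true, D=true}.
          branch 2.2.2 (add !(!B || !F)):
            !(!B || !F): α-rule — add !!B, !!F.
            ○ open, literals {A=false, B=true, D=true, F=true}.
2 branches closed, 6 open.
Each open branch fixes some atoms; the unmentioned ones are free. Counting distinct full assignments: branch {A=false, B=true, D=true} (C, E, F) contributes 8 new; branch {A=false, B=false, D=true} (C, E, F) contributes 8 new; branch {A=false, C=true, D=false} (B, E, F) contributes 8 new; branch {A=false, B=true, D=false, F=true} (C, E) contributes 2 new; branch {A=false, C=true, D=true} (B, E, F) contributes 0 new; branch {A=false, B=true, D=true, F=true} (C, E) contributes 0 new. Total: 26.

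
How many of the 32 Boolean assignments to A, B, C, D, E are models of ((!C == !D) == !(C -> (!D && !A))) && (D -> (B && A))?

Initial set: {(((!C == !D) == !(C -> (!D && !A))) && (D -> (B && A)))}.
(((!C == !D) == !(C -> (!D && !A))) && (D -> (B && A))): α-rule — add ((!C == !D) == !(C -> (!D && !A))), (D -> (B && A)).
((!C == !D) == !(C -> (!D && !A))): β-rule — branch into (!C == !D), !(C -> (!D && !A))  //  !(!C == !D), !!(C -> (!D && !A)).
  branch 1 (add (!C == !D), !(C -> (!D && !A))):
    !(C -> (!D && !A)): α-rule — add C, !(!D && !A).
    (D -> (B && A)): β-rule — branch into !D  //  (B && A).
      branch 1.1 (add !D):
        (!C == !D): β-rule — branch into !C, !D  //  !!C, !!D.
          branch 1.1.1 (add !C, !D):
            × closes — contains both C and !C.
          branch 1.1.2 (add !!C, !!D):
            × closes — contains both D and !D.
      branch 1.2 (add (B && A)):
        (B && A): α-rule — add B, A.
        (!C == !D): β-rule — branch into !C, !D  //  !!C, !!D.
          branch 1.2.1 (add !C, !D):
            × closes — contains both C and !C.
          branch 1.2.2 (add !!C, !!D):
            !(!D && !A): β-rule — branch into !!D  //  !!A.
              branch 1.2.2.1 (add !!D):
                ○ open, literals {A=1, B=1, C=1, D=1}.
              branch 1.2.2.2 (add !!A):
                ○ open, literals {A=1, B=1, C=1, D=1}.
  branch 2 (add !(!C == !D), !!(C -> (!D && !A))):
    (D -> (B && A)): β-rule — branch into !D  //  (B && A).
      branch 2.1 (add !D):
        !(!C == !D): β-rule — branch into !C, !!D  //  !!C, !D.
          branch 2.1.1 (add !C, !!D):
            × closes — contains both D and !D.
          branch 2.1.2 (add !!C, !D):
            !!(C -> (!D && !A)): β-rule — branch into !C  //  (!D && !A).
              branch 2.1.2.1 (add !C):
                × closes — contains both C and !C.
              branch 2.1.2.2 (add (!D && !A)):
                (!D && !A): α-rule — add !D, !A.
                ○ open, literals {A=0, C=1, D=0}.
      branch 2.2 (add (B && A)):
        (B && A): α-rule — add B, A.
        !(!C == !D): β-rule — branch into !C, !!D  //  !!C, !D.
          branch 2.2.1 (add !C, !!D):
            !!(C -> (!D && !A)): β-rule — branch into !C  //  (!D && !A).
              branch 2.2.1.1 (add !C):
                ○ open, literals {A=1, B=1, C=0, D=1}.
              branch 2.2.1.2 (add (!D && !A)):
                (!D && !A): α-rule — add !D, !A.
                × closes — contains both D and !D.
          branch 2.2.2 (add !!C, !D):
            !!(C -> (!D && !A)): β-rule — branch into !C  //  (!D && !A).
              branch 2.2.2.1 (add !C):
                × closes — contains both C and !C.
              branch 2.2.2.2 (add (!D && !A)):
                (!D && !A): α-rule — add !D, !A.
                × closes — contains both A and !A.
8 branches closed, 4 open.
Each open branch fixes some atoms; the unmentioned ones are free. Counting distinct full assignments: branch {A=1, B=1, C=1, D=1} (E) contributes 2 new; branch {A=1, B=1, C=1, D=1} (E) contributes 0 new; branch {A=0, C=1, D=0} (B, E) contributes 4 new; branch {A=1, B=1, C=0, D=1} (E) contributes 2 new. Total: 8.

8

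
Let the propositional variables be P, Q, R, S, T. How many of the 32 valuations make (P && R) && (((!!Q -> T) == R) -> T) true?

6

Initial set: {((P && R) && (((!!Q -> T) == R) -> T))}.
((P && R) && (((!!Q -> T) == R) -> T)): α-rule — add (P && R), (((!!Q -> T) == R) -> T).
(P && R): α-rule — add P, R.
(((!!Q -> T) == R) -> T): β-rule — branch into !((!!Q -> T) == R)  //  T.
  branch 1 (add !((!!Q -> T) == R)):
    !((!!Q -> T) == R): β-rule — branch into (!!Q -> T), !R  //  !(!!Q -> T), R.
      branch 1.1 (add (!!Q -> T), !R):
        × closes — contains both R and !R.
      branch 1.2 (add !(!!Q -> T), R):
        !(!!Q -> T): α-rule — add !!Q, !T.
        !!Q: drop double negation, giving Q.
        ○ open, literals {P=1, Q=1, R=1, T=0}.
  branch 2 (add T):
    ○ open, literals {P=1, R=1, T=1}.
1 branch closed, 2 open.
Each open branch fixes some atoms; the unmentioned ones are free. Counting distinct full assignments: branch {P=1, Q=1, R=1, T=0} (S) contributes 2 new; branch {P=1, R=1, T=1} (Q, S) contributes 4 new. Total: 6.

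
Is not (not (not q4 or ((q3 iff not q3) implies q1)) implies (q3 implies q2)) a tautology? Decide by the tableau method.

Not valid

Assume the negation and expand:
Initial set: {not not (not (not q4 or ((q3 iff not q3) implies q1)) implies (q3 implies q2))}.
not not (not (not q4 or ((q3 iff not q3) implies q1)) implies (q3 implies q2)): β-rule — branch into not not (not q4 or ((q3 iff not q3) implies q1))  //  (q3 implies q2).
  branch 1 (add not not (not q4 or ((q3 iff not q3) implies q1))):
    not not (not q4 or ((q3 iff not q3) implies q1)): β-rule — branch into not q4  //  ((q3 iff not q3) implies q1).
      branch 1.1 (add not q4):
        ○ open, literals {q4=false}.
      branch 1.2 (add ((q3 iff not q3) implies q1)):
        ((q3 iff not q3) implies q1): β-rule — branch into not (q3 iff not q3)  //  q1.
          branch 1.2.1 (add not (q3 iff not q3)):
            not (q3 iff not q3): β-rule — branch into q3, not not q3  //  not q3, not q3.
              branch 1.2.1.1 (add q3, not not q3):
                ○ open, literals {q3=true}.
              branch 1.2.1.2 (add not q3, not q3):
                ○ open, literals {q3=false}.
          branch 1.2.2 (add q1):
            ○ open, literals {q1=true}.
  branch 2 (add (q3 implies q2)):
    (q3 implies q2): β-rule — branch into not q3  //  q2.
      branch 2.1 (add not q3):
        ○ open, literals {q3=false}.
      branch 2.2 (add q2):
        ○ open, literals {q2=true}.
0 branches closed, 6 open.
An open branch gives a countermodel: q4=false (unmentioned atoms arbitrary); under it the original formula is false.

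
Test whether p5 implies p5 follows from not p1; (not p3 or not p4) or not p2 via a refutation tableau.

Initial set: {not p1; ((not p3 or not p4) or not p2); not (p5 implies p5)}.
not (p5 implies p5): α-rule — add p5, not p5.
× closes — contains both p5 and not p5.
All 1 branch closes.
Every branch closed, so the premises entail the conclusion.

Yes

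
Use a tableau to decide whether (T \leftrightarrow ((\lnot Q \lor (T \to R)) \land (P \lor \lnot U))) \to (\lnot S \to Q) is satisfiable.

Satisfiable

Initial set: {((T \leftrightarrow ((\lnot Q \lor (T \to R)) \land (P \lor \lnot U))) \to (\lnot S \to Q))}.
((T \leftrightarrow ((\lnot Q \lor (T \to R)) \land (P \lor \lnot U))) \to (\lnot S \to Q)): β-rule — branch into \lnot (T \leftrightarrow ((\lnot Q \lor (T \to R)) \land (P \lor \lnot U)))  //  (\lnot S \to Q).
  branch 1 (add \lnot (T \leftrightarrow ((\lnot Q \lor (T \to R)) \land (P \lor \lnot U)))):
    \lnot (T \leftrightarrow ((\lnot Q \lor (T \to R)) \land (P \lor \lnot U))): β-rule — branch into T, \lnot ((\lnot Q \lor (T \to R)) \land (P \lor \lnot U))  //  \lnot T, ((\lnot Q \lor (T \to R)) \land (P \lor \lnot U)).
      branch 1.1 (add T, \lnot ((\lnot Q \lor (T \to R)) \land (P \lor \lnot U))):
        \lnot ((\lnot Q \lor (T \to R)) \land (P \lor \lnot U)): β-rule — branch into \lnot (\lnot Q \lor (T \to R))  //  \lnot (P \lor \lnot U).
          branch 1.1.1 (add \lnot (\lnot Q \lor (T \to R))):
            \lnot (\lnot Q \lor (T \to R)): α-rule — add \lnot \lnot Q, \lnot (T \to R).
            \lnot (T \to R): α-rule — add T, \lnot R.
            ○ open, literals {Q=T, R=F, T=T}.
          branch 1.1.2 (add \lnot (P \lor \lnot U)):
            \lnot (P \lor \lnot U): α-rule — add \lnot P, \lnot \lnot U.
            ○ open, literals {P=F, T=T, U=T}.
      branch 1.2 (add \lnot T, ((\lnot Q \lor (T \to R)) \land (P \lor \lnot U))):
        ((\lnot Q \lor (T \to R)) \land (P \lor \lnot U)): α-rule — add (\lnot Q \lor (T \to R)), (P \lor \lnot U).
        (\lnot Q \lor (T \to R)): β-rule — branch into \lnot Q  //  (T \to R).
          branch 1.2.1 (add \lnot Q):
            (P \lor \lnot U): β-rule — branch into P  //  \lnot U.
              branch 1.2.1.1 (add P):
                ○ open, literals {P=T, Q=F, T=F}.
              branch 1.2.1.2 (add \lnot U):
                ○ open, literals {Q=F, T=F, U=F}.
          branch 1.2.2 (add (T \to R)):
            (P \lor \lnot U): β-rule — branch into P  //  \lnot U.
              branch 1.2.2.1 (add P):
                (T \to R): β-rule — branch into \lnot T  //  R.
                  branch 1.2.2.1.1 (add \lnot T):
                    ○ open, literals {P=T, T=F}.
                  branch 1.2.2.1.2 (add R):
                    ○ open, literals {P=T, R=T, T=F}.
              branch 1.2.2.2 (add \lnot U):
                (T \to R): β-rule — branch into \lnot T  //  R.
                  branch 1.2.2.2.1 (add \lnot T):
                    ○ open, literals {T=F, U=F}.
                  branch 1.2.2.2.2 (add R):
                    ○ open, literals {R=T, T=F, U=F}.
  branch 2 (add (\lnot S \to Q)):
    (\lnot S \to Q): β-rule — branch into \lnot \lnot S  //  Q.
      branch 2.1 (add \lnot \lnot S):
        ○ open, literals {S=T}.
      branch 2.2 (add Q):
        ○ open, literals {Q=T}.
0 branches closed, 10 open.
An open branch gives a satisfying assignment: Q=T, R=F, T=T.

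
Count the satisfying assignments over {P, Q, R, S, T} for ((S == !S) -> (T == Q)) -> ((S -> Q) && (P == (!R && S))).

12

Initial set: {(((S == !S) -> (T == Q)) -> ((S -> Q) && (P == (!R && S))))}.
(((S == !S) -> (T == Q)) -> ((S -> Q) && (P == (!R && S)))): β-rule — branch into !((S == !S) -> (T == Q))  //  ((S -> Q) && (P == (!R && S))).
  branch 1 (add !((S == !S) -> (T == Q))):
    !((S == !S) -> (T == Q)): α-rule — add (S == !S), !(T == Q).
    (S == !S): β-rule — branch into S, !S  //  !S, !!S.
      branch 1.1 (add S, !S):
        × closes — contains both S and !S.
      branch 1.2 (add !S, !!S):
        × closes — contains both S and !S.
  branch 2 (add ((S -> Q) && (P == (!R && S)))):
    ((S -> Q) && (P == (!R && S))): α-rule — add (S -> Q), (P == (!R && S)).
    (S -> Q): β-rule — branch into !S  //  Q.
      branch 2.1 (add !S):
        (P == (!R && S)): β-rule — branch into P, (!R && S)  //  !P, !(!R && S).
          branch 2.1.1 (add P, (!R && S)):
            (!R && S): α-rule — add !R, S.
            × closes — contains both S and !S.
          branch 2.1.2 (add !P, !(!R && S)):
            !(!R && S): β-rule — branch into !!R  //  !S.
              branch 2.1.2.1 (add !!R):
                ○ open, literals {P=0, R=1, S=0}.
              branch 2.1.2.2 (add !S):
                ○ open, literals {P=0, S=0}.
      branch 2.2 (add Q):
        (P == (!R && S)): β-rule — branch into P, (!R && S)  //  !P, !(!R && S).
          branch 2.2.1 (add P, (!R && S)):
            (!R && S): α-rule — add !R, S.
            ○ open, literals {P=1, Q=1, R=0, S=1}.
          branch 2.2.2 (add !P, !(!R && S)):
            !(!R && S): β-rule — branch into !!R  //  !S.
              branch 2.2.2.1 (add !!R):
                ○ open, literals {P=0, Q=1, R=1}.
              branch 2.2.2.2 (add !S):
                ○ open, literals {P=0, Q=1, S=0}.
3 branches closed, 5 open.
Each open branch fixes some atoms; the unmentioned ones are free. Counting distinct full assignments: branch {P=0, R=1, S=0} (Q, T) contributes 4 new; branch {P=0, S=0} (Q, R, T) contributes 4 new; branch {P=1, Q=1, R=0, S=1} (T) contributes 2 new; branch {P=0, Q=1, R=1} (S, T) contributes 2 new; branch {P=0, Q=1, S=0} (R, T) contributes 0 new. Total: 12.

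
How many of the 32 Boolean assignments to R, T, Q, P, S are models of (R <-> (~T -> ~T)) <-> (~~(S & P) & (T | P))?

16

Initial set: {((R <-> (~T -> ~T)) <-> (~~(S & P) & (T | P)))}.
((R <-> (~T -> ~T)) <-> (~~(S & P) & (T | P))): β-rule — branch into (R <-> (~T -> ~T)), (~~(S & P) & (T | P))  //  ~(R <-> (~T -> ~T)), ~(~~(S & P) & (T | P)).
  branch 1 (add (R <-> (~T -> ~T)), (~~(S & P) & (T | P))):
    (~~(S & P) & (T | P)): α-rule — add ~~(S & P), (T | P).
    ~~(S & P): drop double negation, giving (S & P).
    (S & P): α-rule — add S, P.
    (R <-> (~T -> ~T)): β-rule — branch into R, (~T -> ~T)  //  ~R, ~(~T -> ~T).
      branch 1.1 (add R, (~T -> ~T)):
        (T | P): β-rule — branch into T  //  P.
          branch 1.1.1 (add T):
            (~T -> ~T): β-rule — branch into ~~T  //  ~T.
              branch 1.1.1.1 (add ~~T):
                ○ open, literals {P=T, R=T, S=T, T=T}.
              branch 1.1.1.2 (add ~T):
                × closes — contains both T and ~T.
          branch 1.1.2 (add P):
            (~T -> ~T): β-rule — branch into ~~T  //  ~T.
              branch 1.1.2.1 (add ~~T):
                ○ open, literals {P=T, R=T, S=T, T=T}.
              branch 1.1.2.2 (add ~T):
                ○ open, literals {P=T, R=T, S=T, T=F}.
      branch 1.2 (add ~R, ~(~T -> ~T)):
        ~(~T -> ~T): α-rule — add ~T, ~~T.
        × closes — contains both T and ~T.
  branch 2 (add ~(R <-> (~T -> ~T)), ~(~~(S & P) & (T | P))):
    ~(R <-> (~T -> ~T)): β-rule — branch into R, ~(~T -> ~T)  //  ~R, (~T -> ~T).
      branch 2.1 (add R, ~(~T -> ~T)):
        ~(~T -> ~T): α-rule — add ~T, ~~T.
        × closes — contains both T and ~T.
      branch 2.2 (add ~R, (~T -> ~T)):
        ~(~~(S & P) & (T | P)): β-rule — branch into ~~~(S & P)  //  ~(T | P).
          branch 2.2.1 (add ~~~(S & P)):
            ~~~(S & P): drop double negation, giving ~(S & P).
            (~T -> ~T): β-rule — branch into ~~T  //  ~T.
              branch 2.2.1.1 (add ~~T):
                ~(S & P): β-rule — branch into ~S  //  ~P.
                  branch 2.2.1.1.1 (add ~S):
                    ○ open, literals {R=F, S=F, T=T}.
                  branch 2.2.1.1.2 (add ~P):
                    ○ open, literals {P=F, R=F, T=T}.
              branch 2.2.1.2 (add ~T):
                ~(S & P): β-rule — branch into ~S  //  ~P.
                  branch 2.2.1.2.1 (add ~S):
                    ○ open, literals {R=F, S=F, T=F}.
                  branch 2.2.1.2.2 (add ~P):
                    ○ open, literals {P=F, R=F, T=F}.
          branch 2.2.2 (add ~(T | P)):
            ~(T | P): α-rule — add ~T, ~P.
            (~T -> ~T): β-rule — branch into ~~T  //  ~T.
              branch 2.2.2.1 (add ~~T):
                × closes — contains both T and ~T.
              branch 2.2.2.2 (add ~T):
                ○ open, literals {P=F, R=F, T=F}.
4 branches closed, 8 open.
Each open branch fixes some atoms; the unmentioned ones are free. Counting distinct full assignments: branch {P=T, R=T, S=T, T=T} (Q) contributes 2 new; branch {P=T, R=T, S=T, T=T} (Q) contributes 0 new; branch {P=T, R=T, S=T, T=F} (Q) contributes 2 new; branch {R=F, S=F, T=T} (Q, P) contributes 4 new; branch {P=F, R=F, T=T} (Q, S) contributes 2 new; branch {R=F, S=F, T=F} (Q, P) contributes 4 new; branch {P=F, R=F, T=F} (Q, S) contributes 2 new; branch {P=F, R=F, T=F} (Q, S) contributes 0 new. Total: 16.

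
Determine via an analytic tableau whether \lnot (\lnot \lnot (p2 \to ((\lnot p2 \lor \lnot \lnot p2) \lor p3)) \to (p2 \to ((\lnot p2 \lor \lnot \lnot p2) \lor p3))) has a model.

Initial set: {T \lnot (\lnot \lnot (p2 \to ((\lnot p2 \lor \lnot \lnot p2) \lor p3)) \to (p2 \to ((\lnot p2 \lor \lnot \lnot p2) \lor p3)))}.
T \lnot (\lnot \lnot (p2 \to ((\lnot p2 \lor \lnot \lnot p2) \lor p3)) \to (p2 \to ((\lnot p2 \lor \lnot \lnot p2) \lor p3))): α-rule — add T \lnot \lnot (p2 \to ((\lnot p2 \lor \lnot \lnot p2) \lor p3)), F (p2 \to ((\lnot p2 \lor \lnot \lnot p2) \lor p3)).
T \lnot \lnot (p2 \to ((\lnot p2 \lor \lnot \lnot p2) \lor p3)): drop double negation, giving T (p2 \to ((\lnot p2 \lor \lnot \lnot p2) \lor p3)).
F (p2 \to ((\lnot p2 \lor \lnot \lnot p2) \lor p3)): α-rule — add T p2, F ((\lnot p2 \lor \lnot \lnot p2) \lor p3).
F ((\lnot p2 \lor \lnot \lnot p2) \lor p3): α-rule — add F (\lnot p2 \lor \lnot \lnot p2), F p3.
F (\lnot p2 \lor \lnot \lnot p2): α-rule — add F \lnot p2, F \lnot \lnot p2.
F \lnot \lnot p2: drop double negation, giving F p2.
× closes — contains both p2 and \lnot p2.
All 1 branch closes.
Every branch closed; the formula is unsatisfiable.

Unsatisfiable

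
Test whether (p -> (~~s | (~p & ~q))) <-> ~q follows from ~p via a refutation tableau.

No

Initial set: {T ~p; F ((p -> (~~s | (~p & ~q))) <-> ~q)}.
F ((p -> (~~s | (~p & ~q))) <-> ~q): β-rule — branch into T (p -> (~~s | (~p & ~q))), F ~q  //  F (p -> (~~s | (~p & ~q))), T ~q.
  branch 1 (add T (p -> (~~s | (~p & ~q))), F ~q):
    T (p -> (~~s | (~p & ~q))): β-rule — branch into F p  //  T (~~s | (~p & ~q)).
      branch 1.1 (add F p):
        ○ open, literals {p=0, q=1}.
      branch 1.2 (add T (~~s | (~p & ~q))):
        T (~~s | (~p & ~q)): β-rule — branch into T ~~s  //  T (~p & ~q).
          branch 1.2.1 (add T ~~s):
            T ~~s: drop double negation, giving T s.
            ○ open, literals {p=0, q=1, s=1}.
          branch 1.2.2 (add T (~p & ~q)):
            T (~p & ~q): α-rule — add T ~p, T ~q.
            × closes — contains both q and ~q.
  branch 2 (add F (p -> (~~s | (~p & ~q))), T ~q):
    F (p -> (~~s | (~p & ~q))): α-rule — add T p, F (~~s | (~p & ~q)).
    × closes — contains both p and ~p.
2 branches closed, 2 open.
An open branch gives a countermodel: p=0, q=1 (unmentioned atoms arbitrary); the premises hold there but the conclusion fails.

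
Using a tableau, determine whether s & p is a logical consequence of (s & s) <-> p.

Initial set: {((s & s) <-> p); ~(s & p)}.
((s & s) <-> p): β-rule — branch into (s & s), p  //  ~(s & s), ~p.
  branch 1 (add (s & s), p):
    (s & s): α-rule — add s, s.
    ~(s & p): β-rule — branch into ~s  //  ~p.
      branch 1.1 (add ~s):
        × closes — contains both s and ~s.
      branch 1.2 (add ~p):
        × closes — contains both p and ~p.
  branch 2 (add ~(s & s), ~p):
    ~(s & p): β-rule — branch into ~s  //  ~p.
      branch 2.1 (add ~s):
        ~(s & s): β-rule — branch into ~s  //  ~s.
          branch 2.1.1 (add ~s):
            ○ open, literals {p=F, s=F}.
          branch 2.1.2 (add ~s):
            ○ open, literals {p=F, s=F}.
      branch 2.2 (add ~p):
        ~(s & s): β-rule — branch into ~s  //  ~s.
          branch 2.2.1 (add ~s):
            ○ open, literals {p=F, s=F}.
          branch 2.2.2 (add ~s):
            ○ open, literals {p=F, s=F}.
2 branches closed, 4 open.
An open branch gives a countermodel: p=F, s=F (unmentioned atoms arbitrary); the premises hold there but the conclusion fails.

No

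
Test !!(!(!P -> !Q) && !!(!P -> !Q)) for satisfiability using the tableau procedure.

Initial set: {!!(!(!P -> !Q) && !!(!P -> !Q))}.
!!(!(!P -> !Q) && !!(!P -> !Q)): drop double negation, giving (!(!P -> !Q) && !!(!P -> !Q)).
(!(!P -> !Q) && !!(!P -> !Q)): α-rule — add !(!P -> !Q), !!(!P -> !Q).
!(!P -> !Q): α-rule — add !P, !!Q.
!!(!P -> !Q): drop double negation, giving (!P -> !Q).
(!P -> !Q): β-rule — branch into !!P  //  !Q.
  branch 1 (add !!P):
    × closes — contains both P and !P.
  branch 2 (add !Q):
    × closes — contains both Q and !Q.
All 2 branches close.
Every branch closed; the formula is unsatisfiable.

Unsatisfiable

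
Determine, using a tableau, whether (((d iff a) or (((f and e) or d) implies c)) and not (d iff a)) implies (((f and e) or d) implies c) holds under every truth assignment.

Assume the negation and expand:
Initial set: {not ((((d iff a) or (((f and e) or d) implies c)) and not (d iff a)) implies (((f and e) or d) implies c))}.
not ((((d iff a) or (((f and e) or d) implies c)) and not (d iff a)) implies (((f and e) or d) implies c)): α-rule — add (((d iff a) or (((f and e) or d) implies c)) and not (d iff a)), not (((f and e) or d) implies c).
(((d iff a) or (((f and e) or d) implies c)) and not (d iff a)): α-rule — add ((d iff a) or (((f and e) or d) implies c)), not (d iff a).
not (((f and e) or d) implies c): α-rule — add ((f and e) or d), not c.
((d iff a) or (((f and e) or d) implies c)): β-rule — branch into (d iff a)  //  (((f and e) or d) implies c).
  branch 1 (add (d iff a)):
    not (d iff a): β-rule — branch into d, not a  //  not d, a.
      branch 1.1 (add d, not a):
        ((f and e) or d): β-rule — branch into (f and e)  //  d.
          branch 1.1.1 (add (f and e)):
            (f and e): α-rule — add f, e.
            (d iff a): β-rule — branch into d, a  //  not d, not a.
              branch 1.1.1.1 (add d, a):
                × closes — contains both a and not a.
              branch 1.1.1.2 (add not d, not a):
                × closes — contains both d and not d.
          branch 1.1.2 (add d):
            (d iff a): β-rule — branch into d, a  //  not d, not a.
              branch 1.1.2.1 (add d, a):
                × closes — contains both a and not a.
              branch 1.1.2.2 (add not d, not a):
                × closes — contains both d and not d.
      branch 1.2 (add not d, a):
        ((f and e) or d): β-rule — branch into (f and e)  //  d.
          branch 1.2.1 (add (f and e)):
            (f and e): α-rule — add f, e.
            (d iff a): β-rule — branch into d, a  //  not d, not a.
              branch 1.2.1.1 (add d, a):
                × closes — contains both d and not d.
              branch 1.2.1.2 (add not d, not a):
                × closes — contains both a and not a.
          branch 1.2.2 (add d):
            × closes — contains both d and not d.
  branch 2 (add (((f and e) or d) implies c)):
    not (d iff a): β-rule — branch into d, not a  //  not d, a.
      branch 2.1 (add d, not a):
        ((f and e) or d): β-rule — branch into (f and e)  //  d.
          branch 2.1.1 (add (f and e)):
            (f and e): α-rule — add f, e.
            (((f and e) or d) implies c): β-rule — branch into not ((f and e) or d)  //  c.
              branch 2.1.1.1 (add not ((f and e) or d)):
                not ((f and e) or d): α-rule — add not (f and e), not d.
                × closes — contains both d and not d.
              branch 2.1.1.2 (add c):
                × closes — contains both c and not c.
          branch 2.1.2 (add d):
            (((f and e) or d) implies c): β-rule — branch into not ((f and e) or d)  //  c.
              branch 2.1.2.1 (add not ((f and e) or d)):
                not ((f and e) or d): α-rule — add not (f and e), not d.
                × closes — contains both d and not d.
              branch 2.1.2.2 (add c):
                × closes — contains both c and not c.
      branch 2.2 (add not d, a):
        ((f and e) or d): β-rule — branch into (f and e)  //  d.
          branch 2.2.1 (add (f and e)):
            (f and e): α-rule — add f, e.
            (((f and e) or d) implies c): β-rule — branch into not ((f and e) or d)  //  c.
              branch 2.2.1.1 (add not ((f and e) or d)):
                not ((f and e) or d): α-rule — add not (f and e), not d.
                not (f and e): β-rule — branch into not f  //  not e.
                  branch 2.2.1.1.1 (add not f):
                    × closes — contains both f and not f.
                  branch 2.2.1.1.2 (add not e):
                    × closes — contains both e and not e.
              branch 2.2.1.2 (add c):
                × closes — contains both c and not c.
          branch 2.2.2 (add d):
            × closes — contains both d and not d.
All 15 branches close.
Every branch closed, so the negation is unsatisfiable and the formula is valid.

Valid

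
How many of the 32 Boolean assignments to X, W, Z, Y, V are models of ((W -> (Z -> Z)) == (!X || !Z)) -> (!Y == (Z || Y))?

Initial set: {(((W -> (Z -> Z)) == (!X || !Z)) -> (!Y == (Z || Y)))}.
(((W -> (Z -> Z)) == (!X || !Z)) -> (!Y == (Z || Y))): β-rule — branch into !((W -> (Z -> Z)) == (!X || !Z))  //  (!Y == (Z || Y)).
  branch 1 (add !((W -> (Z -> Z)) == (!X || !Z))):
    !((W -> (Z -> Z)) == (!X || !Z)): β-rule — branch into (W -> (Z -> Z)), !(!X || !Z)  //  !(W -> (Z -> Z)), (!X || !Z).
      branch 1.1 (add (W -> (Z -> Z)), !(!X || !Z)):
        !(!X || !Z): α-rule — add !!X, !!Z.
        (W -> (Z -> Z)): β-rule — branch into !W  //  (Z -> Z).
          branch 1.1.1 (add !W):
            ○ open, literals {W=false, X=true, Z=true}.
          branch 1.1.2 (add (Z -> Z)):
            (Z -> Z): β-rule — branch into !Z  //  Z.
              branch 1.1.2.1 (add !Z):
                × closes — contains both Z and !Z.
              branch 1.1.2.2 (add Z):
                ○ open, literals {X=true, Z=true}.
      branch 1.2 (add !(W -> (Z -> Z)), (!X || !Z)):
        !(W -> (Z -> Z)): α-rule — add W, !(Z -> Z).
        !(Z -> Z): α-rule — add Z, !Z.
        × closes — contains both Z and !Z.
  branch 2 (add (!Y == (Z || Y))):
    (!Y == (Z || Y)): β-rule — branch into !Y, (Z || Y)  //  !!Y, !(Z || Y).
      branch 2.1 (add !Y, (Z || Y)):
        (Z || Y): β-rule — branch into Z  //  Y.
          branch 2.1.1 (add Z):
            ○ open, literals {Y=false, Z=true}.
          branch 2.1.2 (add Y):
            × closes — contains both Y and !Y.
      branch 2.2 (add !!Y, !(Z || Y)):
        !(Z || Y): α-rule — add !Z, !Y.
        × closes — contains both Y and !Y.
4 branches closed, 3 open.
Each open branch fixes some atoms; the unmentioned ones are free. Counting distinct full assignments: branch {W=false, X=true, Z=true} (Y, V) contributes 4 new; branch {X=true, Z=true} (W, Y, V) contributes 4 new; branch {Y=false, Z=true} (X, W, V) contributes 4 new. Total: 12.

12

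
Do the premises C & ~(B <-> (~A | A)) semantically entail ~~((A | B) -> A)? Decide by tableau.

Initial set: {T (C & ~(B <-> (~A | A))); F ~~((A | B) -> A)}.
T (C & ~(B <-> (~A | A))): α-rule — add T C, T ~(B <-> (~A | A)).
F ~~((A | B) -> A): drop double negation, giving F ((A | B) -> A).
F ((A | B) -> A): α-rule — add T (A | B), F A.
T ~(B <-> (~A | A)): β-rule — branch into T B, F (~A | A)  //  F B, T (~A | A).
  branch 1 (add T B, F (~A | A)):
    F (~A | A): α-rule — add F ~A, F A.
    × closes — contains both A and ~A.
  branch 2 (add F B, T (~A | A)):
    T (A | B): β-rule — branch into T A  //  T B.
      branch 2.1 (add T A):
        × closes — contains both A and ~A.
      branch 2.2 (add T B):
        × closes — contains both B and ~B.
All 3 branches close.
Every branch closed, so the premises entail the conclusion.

Yes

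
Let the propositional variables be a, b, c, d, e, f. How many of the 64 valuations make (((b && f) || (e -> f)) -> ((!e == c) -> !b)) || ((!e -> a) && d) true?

Initial set: {((((b && f) || (e -> f)) -> ((!e == c) -> !b)) || ((!e -> a) && d))}.
((((b && f) || (e -> f)) -> ((!e == c) -> !b)) || ((!e -> a) && d)): β-rule — branch into (((b && f) || (e -> f)) -> ((!e == c) -> !b))  //  ((!e -> a) && d).
  branch 1 (add (((b && f) || (e -> f)) -> ((!e == c) -> !b))):
    (((b && f) || (e -> f)) -> ((!e == c) -> !b)): β-rule — branch into !((b && f) || (e -> f))  //  ((!e == c) -> !b).
      branch 1.1 (add !((b && f) || (e -> f))):
        !((b && f) || (e -> f)): α-rule — add !(b && f), !(e -> f).
        !(e -> f): α-rule — add e, !f.
        !(b && f): β-rule — branch into !b  //  !f.
          branch 1.1.1 (add !b):
            ○ open, literals {b=0, e=1, f=0}.
          branch 1.1.2 (add !f):
            ○ open, literals {e=1, f=0}.
      branch 1.2 (add ((!e == c) -> !b)):
        ((!e == c) -> !b): β-rule — branch into !(!e == c)  //  !b.
          branch 1.2.1 (add !(!e == c)):
            !(!e == c): β-rule — branch into !e, !c  //  !!e, c.
              branch 1.2.1.1 (add !e, !c):
                ○ open, literals {c=0, e=0}.
              branch 1.2.1.2 (add !!e, c):
                ○ open, literals {c=1, e=1}.
          branch 1.2.2 (add !b):
            ○ open, literals {b=0}.
  branch 2 (add ((!e -> a) && d)):
    ((!e -> a) && d): α-rule — add (!e -> a), d.
    (!e -> a): β-rule — branch into !!e  //  a.
      branch 2.1 (add !!e):
        ○ open, literals {d=1, e=1}.
      branch 2.2 (add a):
        ○ open, literals {a=1, d=1}.
0 branches closed, 7 open.
Each open branch fixes some atoms; the unmentioned ones are free. Counting distinct full assignments: branch {b=0, e=1, f=0} (a, c, d) contributes 8 new; branch {e=1, f=0} (a, b, c, d) contributes 8 new; branch {c=0, e=0} (a, b, d, f) contributes 16 new; branch {c=1, e=1} (a, b, d, f) contributes 8 new; branch {b=0} (a, c, d, e, f) contributes 12 new; branch {d=1, e=1} (a, b, c, f) contributes 2 new; branch {a=1, d=1} (b, c, e, f) contributes 2 new. Total: 56.

56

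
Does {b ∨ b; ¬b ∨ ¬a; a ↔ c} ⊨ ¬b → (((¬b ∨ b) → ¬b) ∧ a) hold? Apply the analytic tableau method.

Yes

Initial set: {(b ∨ b); (¬b ∨ ¬a); (a ↔ c); ¬(¬b → (((¬b ∨ b) → ¬b) ∧ a))}.
¬(¬b → (((¬b ∨ b) → ¬b) ∧ a)): α-rule — add ¬b, ¬(((¬b ∨ b) → ¬b) ∧ a).
(b ∨ b): β-rule — branch into b  //  b.
  branch 1 (add b):
    × closes — contains both b and ¬b.
  branch 2 (add b):
    × closes — contains both b and ¬b.
All 2 branches close.
Every branch closed, so the premises entail the conclusion.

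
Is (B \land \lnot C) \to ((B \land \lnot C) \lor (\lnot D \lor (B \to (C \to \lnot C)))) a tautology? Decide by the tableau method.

Assume the negation and expand:
Initial set: {\lnot ((B \land \lnot C) \to ((B \land \lnot C) \lor (\lnot D \lor (B \to (C \to \lnot C)))))}.
\lnot ((B \land \lnot C) \to ((B \land \lnot C) \lor (\lnot D \lor (B \to (C \to \lnot C))))): α-rule — add (B \land \lnot C), \lnot ((B \land \lnot C) \lor (\lnot D \lor (B \to (C \to \lnot C)))).
(B \land \lnot C): α-rule — add B, \lnot C.
\lnot ((B \land \lnot C) \lor (\lnot D \lor (B \to (C \to \lnot C)))): α-rule — add \lnot (B \land \lnot C), \lnot (\lnot D \lor (B \to (C \to \lnot C))).
\lnot (\lnot D \lor (B \to (C \to \lnot C))): α-rule — add \lnot \lnot D, \lnot (B \to (C \to \lnot C)).
\lnot (B \to (C \to \lnot C)): α-rule — add B, \lnot (C \to \lnot C).
\lnot (C \to \lnot C): α-rule — add C, \lnot \lnot C.
× closes — contains both C and \lnot C.
All 1 branch closes.
Every branch closed, so the negation is unsatisfiable and the formula is valid.

Valid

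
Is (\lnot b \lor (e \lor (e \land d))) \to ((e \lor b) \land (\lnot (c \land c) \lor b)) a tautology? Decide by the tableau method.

Assume the negation and expand:
Initial set: {F ((\lnot b \lor (e \lor (e \land d))) \to ((e \lor b) \land (\lnot (c \land c) \lor b)))}.
F ((\lnot b \lor (e \lor (e \land d))) \to ((e \lor b) \land (\lnot (c \land c) \lor b))): α-rule — add T (\lnot b \lor (e \lor (e \land d))), F ((e \lor b) \land (\lnot (c \land c) \lor b)).
T (\lnot b \lor (e \lor (e \land d))): β-rule — branch into T \lnot b  //  T (e \lor (e \land d)).
  branch 1 (add T \lnot b):
    F ((e \lor b) \land (\lnot (c \land c) \lor b)): β-rule — branch into F (e \lor b)  //  F (\lnot (c \land c) \lor b).
      branch 1.1 (add F (e \lor b)):
        F (e \lor b): α-rule — add F e, F b.
        ○ open, literals {b=F, e=F}.
      branch 1.2 (add F (\lnot (c \land c) \lor b)):
        F (\lnot (c \land c) \lor b): α-rule — add F \lnot (c \land c), F b.
        F \lnot (c \land c): α-rule — add T c, T c.
        ○ open, literals {b=F, c=T}.
  branch 2 (add T (e \lor (e \land d))):
    F ((e \lor b) \land (\lnot (c \land c) \lor b)): β-rule — branch into F (e \lor b)  //  F (\lnot (c \land c) \lor b).
      branch 2.1 (add F (e \lor b)):
        F (e \lor b): α-rule — add F e, F b.
        T (e \lor (e \land d)): β-rule — branch into T e  //  T (e \land d).
          branch 2.1.1 (add T e):
            × closes — contains both e and \lnot e.
          branch 2.1.2 (add T (e \land d)):
            T (e \land d): α-rule — add T e, T d.
            × closes — contains both e and \lnot e.
      branch 2.2 (add F (\lnot (c \land c) \lor b)):
        F (\lnot (c \land c) \lor b): α-rule — add F \lnot (c \land c), F b.
        F \lnot (c \land c): α-rule — add T c, T c.
        T (e \lor (e \land d)): β-rule — branch into T e  //  T (e \land d).
          branch 2.2.1 (add T e):
            ○ open, literals {b=F, c=T, e=T}.
          branch 2.2.2 (add T (e \land d)):
            T (e \land d): α-rule — add T e, T d.
            ○ open, literals {b=F, c=T, d=T, e=T}.
2 branches closed, 4 open.
An open branch gives a countermodel: b=F, e=F (unmentioned atoms arbitrary); under it the original formula is false.

Not valid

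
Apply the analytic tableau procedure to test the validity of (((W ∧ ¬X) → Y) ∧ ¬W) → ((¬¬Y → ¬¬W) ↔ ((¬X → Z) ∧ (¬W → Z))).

Not valid

Assume the negation and expand:
Initial set: {¬((((W ∧ ¬X) → Y) ∧ ¬W) → ((¬¬Y → ¬¬W) ↔ ((¬X → Z) ∧ (¬W → Z))))}.
¬((((W ∧ ¬X) → Y) ∧ ¬W) → ((¬¬Y → ¬¬W) ↔ ((¬X → Z) ∧ (¬W → Z)))): α-rule — add (((W ∧ ¬X) → Y) ∧ ¬W), ¬((¬¬Y → ¬¬W) ↔ ((¬X → Z) ∧ (¬W → Z))).
(((W ∧ ¬X) → Y) ∧ ¬W): α-rule — add ((W ∧ ¬X) → Y), ¬W.
¬((¬¬Y → ¬¬W) ↔ ((¬X → Z) ∧ (¬W → Z))): β-rule — branch into (¬¬Y → ¬¬W), ¬((¬X → Z) ∧ (¬W → Z))  //  ¬(¬¬Y → ¬¬W), ((¬X → Z) ∧ (¬W → Z)).
  branch 1 (add (¬¬Y → ¬¬W), ¬((¬X → Z) ∧ (¬W → Z))):
    ((W ∧ ¬X) → Y): β-rule — branch into ¬(W ∧ ¬X)  //  Y.
      branch 1.1 (add ¬(W ∧ ¬X)):
        (¬¬Y → ¬¬W): β-rule — branch into ¬¬¬Y  //  ¬¬W.
          branch 1.1.1 (add ¬¬¬Y):
            ¬¬¬Y: drop double negation, giving ¬Y.
            ¬((¬X → Z) ∧ (¬W → Z)): β-rule — branch into ¬(¬X → Z)  //  ¬(¬W → Z).
              branch 1.1.1.1 (add ¬(¬X → Z)):
                ¬(¬X → Z): α-rule — add ¬X, ¬Z.
                ¬(W ∧ ¬X): β-rule — branch into ¬W  //  ¬¬X.
                  branch 1.1.1.1.1 (add ¬W):
                    ○ open, literals {W=0, X=0, Y=0, Z=0}.
                  branch 1.1.1.1.2 (add ¬¬X):
                    × closes — contains both X and ¬X.
              branch 1.1.1.2 (add ¬(¬W → Z)):
                ¬(¬W → Z): α-rule — add ¬W, ¬Z.
                ¬(W ∧ ¬X): β-rule — branch into ¬W  //  ¬¬X.
                  branch 1.1.1.2.1 (add ¬W):
                    ○ open, literals {W=0, Y=0, Z=0}.
                  branch 1.1.1.2.2 (add ¬¬X):
                    ○ open, literals {W=0, X=1, Y=0, Z=0}.
          branch 1.1.2 (add ¬¬W):
            ¬¬W: drop double negation, giving W.
            × closes — contains both W and ¬W.
      branch 1.2 (add Y):
        (¬¬Y → ¬¬W): β-rule — branch into ¬¬¬Y  //  ¬¬W.
          branch 1.2.1 (add ¬¬¬Y):
            ¬¬¬Y: drop double negation, giving ¬Y.
            × closes — contains both Y and ¬Y.
          branch 1.2.2 (add ¬¬W):
            ¬¬W: drop double negation, giving W.
            × closes — contains both W and ¬W.
  branch 2 (add ¬(¬¬Y → ¬¬W), ((¬X → Z) ∧ (¬W → Z))):
    ¬(¬¬Y → ¬¬W): α-rule — add ¬¬Y, ¬¬¬W.
    ((¬X → Z) ∧ (¬W → Z)): α-rule — add (¬X → Z), (¬W → Z).
    ¬¬Y: drop double negation, giving Y.
    ¬¬¬W: drop double negation, giving ¬W.
    ((W ∧ ¬X) → Y): β-rule — branch into ¬(W ∧ ¬X)  //  Y.
      branch 2.1 (add ¬(W ∧ ¬X)):
        (¬X → Z): β-rule — branch into ¬¬X  //  Z.
          branch 2.1.1 (add ¬¬X):
            (¬W → Z): β-rule — branch into ¬¬W  //  Z.
              branch 2.1.1.1 (add ¬¬W):
                × closes — contains both W and ¬W.
              branch 2.1.1.2 (add Z):
                ¬(W ∧ ¬X): β-rule — branch into ¬W  //  ¬¬X.
                  branch 2.1.1.2.1 (add ¬W):
                    ○ open, literals {W=0, X=1, Y=1, Z=1}.
                  branch 2.1.1.2.2 (add ¬¬X):
                    ○ open, literals {W=0, X=1, Y=1, Z=1}.
          branch 2.1.2 (add Z):
            (¬W → Z): β-rule — branch into ¬¬W  //  Z.
              branch 2.1.2.1 (add ¬¬W):
                × closes — contains both W and ¬W.
              branch 2.1.2.2 (add Z):
                ¬(W ∧ ¬X): β-rule — branch into ¬W  //  ¬¬X.
                  branch 2.1.2.2.1 (add ¬W):
                    ○ open, literals {W=0, Y=1, Z=1}.
                  branch 2.1.2.2.2 (add ¬¬X):
                    ○ open, literals {W=0, X=1, Y=1, Z=1}.
      branch 2.2 (add Y):
        (¬X → Z): β-rule — branch into ¬¬X  //  Z.
          branch 2.2.1 (add ¬¬X):
            (¬W → Z): β-rule — branch into ¬¬W  //  Z.
              branch 2.2.1.1 (add ¬¬W):
                × closes — contains both W and ¬W.
              branch 2.2.1.2 (add Z):
                ○ open, literals {W=0, X=1, Y=1, Z=1}.
          branch 2.2.2 (add Z):
            (¬W → Z): β-rule — branch into ¬¬W  //  Z.
              branch 2.2.2.1 (add ¬¬W):
                × closes — contains both W and ¬W.
              branch 2.2.2.2 (add Z):
                ○ open, literals {W=0, Y=1, Z=1}.
8 branches closed, 9 open.
An open branch gives a countermodel: W=0, X=0, Y=0, Z=0 (unmentioned atoms arbitrary); under it the original formula is false.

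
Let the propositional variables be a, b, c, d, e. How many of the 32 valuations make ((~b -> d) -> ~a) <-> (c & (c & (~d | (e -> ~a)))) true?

Initial set: {(((~b -> d) -> ~a) <-> (c & (c & (~d | (e -> ~a)))))}.
(((~b -> d) -> ~a) <-> (c & (c & (~d | (e -> ~a))))): β-rule — branch into ((~b -> d) -> ~a), (c & (c & (~d | (e -> ~a))))  //  ~((~b -> d) -> ~a), ~(c & (c & (~d | (e -> ~a)))).
  branch 1 (add ((~b -> d) -> ~a), (c & (c & (~d | (e -> ~a))))):
    (c & (c & (~d | (e -> ~a)))): α-rule — add c, (c & (~d | (e -> ~a))).
    (c & (~d | (e -> ~a))): α-rule — add c, (~d | (e -> ~a)).
    ((~b -> d) -> ~a): β-rule — branch into ~(~b -> d)  //  ~a.
      branch 1.1 (add ~(~b -> d)):
        ~(~b -> d): α-rule — add ~b, ~d.
        (~d | (e -> ~a)): β-rule — branch into ~d  //  (e -> ~a).
          branch 1.1.1 (add ~d):
            ○ open, literals {b=F, c=T, d=F}.
          branch 1.1.2 (add (e -> ~a)):
            (e -> ~a): β-rule — branch into ~e  //  ~a.
              branch 1.1.2.1 (add ~e):
                ○ open, literals {b=F, c=T, d=F, e=F}.
              branch 1.1.2.2 (add ~a):
                ○ open, literals {a=F, b=F, c=T, d=F}.
      branch 1.2 (add ~a):
        (~d | (e -> ~a)): β-rule — branch into ~d  //  (e -> ~a).
          branch 1.2.1 (add ~d):
            ○ open, literals {a=F, c=T, d=F}.
          branch 1.2.2 (add (e -> ~a)):
            (e -> ~a): β-rule — branch into ~e  //  ~a.
              branch 1.2.2.1 (add ~e):
                ○ open, literals {a=F, c=T, e=F}.
              branch 1.2.2.2 (add ~a):
                ○ open, literals {a=F, c=T}.
  branch 2 (add ~((~b -> d) -> ~a), ~(c & (c & (~d | (e -> ~a))))):
    ~((~b -> d) -> ~a): α-rule — add (~b -> d), ~~a.
    ~(c & (c & (~d | (e -> ~a)))): β-rule — branch into ~c  //  ~(c & (~d | (e -> ~a))).
      branch 2.1 (add ~c):
        (~b -> d): β-rule — branch into ~~b  //  d.
          branch 2.1.1 (add ~~b):
            ○ open, literals {a=T, b=T, c=F}.
          branch 2.1.2 (add d):
            ○ open, literals {a=T, c=F, d=T}.
      branch 2.2 (add ~(c & (~d | (e -> ~a)))):
        (~b -> d): β-rule — branch into ~~b  //  d.
          branch 2.2.1 (add ~~b):
            ~(c & (~d | (e -> ~a))): β-rule — branch into ~c  //  ~(~d | (e -> ~a)).
              branch 2.2.1.1 (add ~c):
                ○ open, literals {a=T, b=T, c=F}.
              branch 2.2.1.2 (add ~(~d | (e -> ~a))):
                ~(~d | (e -> ~a)): α-rule — add ~~d, ~(e -> ~a).
                ~(e -> ~a): α-rule — add e, ~~a.
                ○ open, literals {a=T, b=T, d=T, e=T}.
          branch 2.2.2 (add d):
            ~(c & (~d | (e -> ~a))): β-rule — branch into ~c  //  ~(~d | (e -> ~a)).
              branch 2.2.2.1 (add ~c):
                ○ open, literals {a=T, c=F, d=T}.
              branch 2.2.2.2 (add ~(~d | (e -> ~a))):
                ~(~d | (e -> ~a)): α-rule — add ~~d, ~(e -> ~a).
                ~(e -> ~a): α-rule — add e, ~~a.
                ○ open, literals {a=T, d=T, e=T}.
0 branches closed, 12 open.
Each open branch fixes some atoms; the unmentioned ones are free. Counting distinct full assignments: branch {b=F, c=T, d=F} (a, e) contributes 4 new; branch {b=F, c=T, d=F, e=F} (a) contributes 0 new; branch {a=F, b=F, c=T, d=F} (e) contributes 0 new; branch {a=F, c=T, d=F} (b, e) contributes 2 new; branch {a=F, c=T, e=F} (b, d) contributes 2 new; branch {a=F, c=T} (b, d, e) contributes 2 new; branch {a=T, b=T, c=F} (d, e) contributes 4 new; branch {a=T, c=F, d=T} (b, e) contributes 2 new; branch {a=T, b=T, c=F} (d, e) contributes 0 new; branch {a=T, b=T, d=T, e=T} (c) contributes 1 new; branch {a=T, c=F, d=T} (b, e) contributes 0 new; branch {a=T, d=T, e=T} (b, c) contributes 1 new. Total: 18.

18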